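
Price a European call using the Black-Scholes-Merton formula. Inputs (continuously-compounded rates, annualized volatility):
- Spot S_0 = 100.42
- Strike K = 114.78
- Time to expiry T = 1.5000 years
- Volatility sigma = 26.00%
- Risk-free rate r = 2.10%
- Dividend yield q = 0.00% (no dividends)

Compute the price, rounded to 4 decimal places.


d1 = (ln(S/K) + (r - q + 0.5*sigma^2) * T) / (sigma * sqrt(T)) = -0.16159052
d2 = d1 - sigma * sqrt(T) = -0.48002419
exp(-rT) = 0.96899096; exp(-qT) = 1.00000000
C = S_0 * exp(-qT) * N(d1) - K * exp(-rT) * N(d2)
N(d1) = 0.43581416; N(d2) = 0.31560510
C = 100.4200 * 1.00000000 * 0.43581416 - 114.7800 * 0.96899096 * 0.31560510 = 8.6626

Answer: Price = 8.6626


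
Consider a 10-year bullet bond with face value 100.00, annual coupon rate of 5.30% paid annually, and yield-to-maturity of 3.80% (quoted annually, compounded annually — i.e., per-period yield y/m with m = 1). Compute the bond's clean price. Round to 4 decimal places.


Answer: Price = 112.2884

Derivation:
Coupon per period c = face * coupon_rate / m = 5.300000
Periods per year m = 1; per-period yield y/m = 0.038000
Number of cashflows N = 10
Cashflows (t years, CF_t, discount factor 1/(1+y/m)^(m*t), PV):
  t = 1.0000: CF_t = 5.300000, DF = 0.963391, PV = 5.105973
  t = 2.0000: CF_t = 5.300000, DF = 0.928122, PV = 4.919049
  t = 3.0000: CF_t = 5.300000, DF = 0.894145, PV = 4.738968
  t = 4.0000: CF_t = 5.300000, DF = 0.861411, PV = 4.565480
  t = 5.0000: CF_t = 5.300000, DF = 0.829876, PV = 4.398343
  t = 6.0000: CF_t = 5.300000, DF = 0.799495, PV = 4.237325
  t = 7.0000: CF_t = 5.300000, DF = 0.770227, PV = 4.082201
  t = 8.0000: CF_t = 5.300000, DF = 0.742030, PV = 3.932756
  t = 9.0000: CF_t = 5.300000, DF = 0.714865, PV = 3.788783
  t = 10.0000: CF_t = 105.300000, DF = 0.688694, PV = 72.519506
Price P = sum_t PV_t = 112.288384


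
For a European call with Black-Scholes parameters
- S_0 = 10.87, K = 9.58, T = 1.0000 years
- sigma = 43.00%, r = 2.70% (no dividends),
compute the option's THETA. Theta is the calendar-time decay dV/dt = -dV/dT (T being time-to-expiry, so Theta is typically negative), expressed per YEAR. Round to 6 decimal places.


d1 = 0.5715793236; d2 = 0.1415793236
phi(d1) = 0.3388187434; exp(-qT) = 1.0000000000; exp(-rT) = 0.9733612415
Theta = -S*exp(-qT)*phi(d1)*sigma/(2*sqrt(T)) - r*K*exp(-rT)*N(d2) + q*S*exp(-qT)*N(d1)
N(d1) = 0.7161964968; N(d2) = 0.5562938501; sqrt(T) = 1.0000000000
Term 1 = -10.8700 * 1.0000000000 * 0.3388187434 * 0.4300 / (2 * 1.0000000000) = -0.7918363443
Term 2 = -0.0270 * 9.5800 * 0.9733612415 * 0.5562938501 = -0.1400578905
Term 3 = 0 (no dividend yield, q = 0)
Theta = -0.7918363443 + (-0.1400578905) + (0.0000000000) = -0.931894

Answer: Theta = -0.931894


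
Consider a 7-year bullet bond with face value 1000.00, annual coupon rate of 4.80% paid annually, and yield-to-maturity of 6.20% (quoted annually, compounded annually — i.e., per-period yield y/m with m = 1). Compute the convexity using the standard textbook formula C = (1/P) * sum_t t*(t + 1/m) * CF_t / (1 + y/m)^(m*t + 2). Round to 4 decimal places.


Coupon per period c = face * coupon_rate / m = 48.000000
Periods per year m = 1; per-period yield y/m = 0.062000
Number of cashflows N = 7
Cashflows (t years, CF_t, discount factor 1/(1+y/m)^(m*t), PV):
  t = 1.0000: CF_t = 48.000000, DF = 0.941620, PV = 45.197740
  t = 2.0000: CF_t = 48.000000, DF = 0.886647, PV = 42.559077
  t = 3.0000: CF_t = 48.000000, DF = 0.834885, PV = 40.074461
  t = 4.0000: CF_t = 48.000000, DF = 0.786144, PV = 37.734897
  t = 5.0000: CF_t = 48.000000, DF = 0.740248, PV = 35.531918
  t = 6.0000: CF_t = 48.000000, DF = 0.697032, PV = 33.457550
  t = 7.0000: CF_t = 1048.000000, DF = 0.656339, PV = 687.843544
Price P = sum_t PV_t = 922.399188
Convexity numerator sum_t t*(t + 1/m) * CF_t / (1+y/m)^(m*t + 2):
  t = 1.0000: term = 80.148922
  t = 2.0000: term = 226.409383
  t = 3.0000: term = 426.383018
  t = 4.0000: term = 669.151002
  t = 5.0000: term = 945.128534
  t = 6.0000: term = 1245.932154
  t = 7.0000: term = 34152.984336
Convexity = (1/P) * sum = 37746.137349 / 922.399188 = 40.921694

Answer: Convexity = 40.9217


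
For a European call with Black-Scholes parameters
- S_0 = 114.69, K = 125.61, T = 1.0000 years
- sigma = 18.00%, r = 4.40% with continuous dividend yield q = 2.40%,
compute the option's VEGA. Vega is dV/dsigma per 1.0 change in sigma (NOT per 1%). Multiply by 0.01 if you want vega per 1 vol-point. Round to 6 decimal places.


Answer: Vega = 42.650426

Derivation:
d1 = -0.3041612907; d2 = -0.4841612907
phi(d1) = 0.3809086949; exp(-qT) = 0.9762857098; exp(-rT) = 0.9569539575
Vega = S * exp(-qT) * phi(d1) * sqrt(T) = 114.6900 * 0.9762857098 * 0.3809086949 * 1.0000000000 = 42.650426


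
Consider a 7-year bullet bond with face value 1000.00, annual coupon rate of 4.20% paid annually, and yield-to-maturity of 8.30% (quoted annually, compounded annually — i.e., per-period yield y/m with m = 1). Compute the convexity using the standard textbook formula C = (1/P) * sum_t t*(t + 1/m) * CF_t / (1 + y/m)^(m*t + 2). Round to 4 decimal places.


Coupon per period c = face * coupon_rate / m = 42.000000
Periods per year m = 1; per-period yield y/m = 0.083000
Number of cashflows N = 7
Cashflows (t years, CF_t, discount factor 1/(1+y/m)^(m*t), PV):
  t = 1.0000: CF_t = 42.000000, DF = 0.923361, PV = 38.781163
  t = 2.0000: CF_t = 42.000000, DF = 0.852596, PV = 35.809015
  t = 3.0000: CF_t = 42.000000, DF = 0.787254, PV = 33.064649
  t = 4.0000: CF_t = 42.000000, DF = 0.726919, PV = 30.530609
  t = 5.0000: CF_t = 42.000000, DF = 0.671209, PV = 28.190774
  t = 6.0000: CF_t = 42.000000, DF = 0.619768, PV = 26.030263
  t = 7.0000: CF_t = 1042.000000, DF = 0.572270, PV = 596.305098
Price P = sum_t PV_t = 788.711572
Convexity numerator sum_t t*(t + 1/m) * CF_t / (1+y/m)^(m*t + 2):
  t = 1.0000: term = 66.129299
  t = 2.0000: term = 183.183653
  t = 3.0000: term = 338.289294
  t = 4.0000: term = 520.605253
  t = 5.0000: term = 721.059908
  t = 6.0000: term = 932.118071
  t = 7.0000: term = 28470.797758
Convexity = (1/P) * sum = 31232.183235 / 788.711572 = 39.598992

Answer: Convexity = 39.5990


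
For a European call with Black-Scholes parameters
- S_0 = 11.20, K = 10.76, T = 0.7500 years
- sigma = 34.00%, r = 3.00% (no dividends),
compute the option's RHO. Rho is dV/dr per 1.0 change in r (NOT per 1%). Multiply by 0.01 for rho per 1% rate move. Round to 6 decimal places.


Answer: Rho = 4.150642

Derivation:
d1 = 0.3597511082; d2 = 0.0653024709
phi(d1) = 0.3739440981; exp(-qT) = 1.0000000000; exp(-rT) = 0.9777512372
N(d2) = 0.5260334125
Rho = K*T*exp(-rT)*N(d2) = 10.7600 * 0.7500 * 0.9777512372 * 0.5260334125 = 4.150642


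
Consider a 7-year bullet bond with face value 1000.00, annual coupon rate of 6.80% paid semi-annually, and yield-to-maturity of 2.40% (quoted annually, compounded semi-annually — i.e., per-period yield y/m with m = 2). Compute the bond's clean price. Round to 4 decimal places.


Coupon per period c = face * coupon_rate / m = 34.000000
Periods per year m = 2; per-period yield y/m = 0.012000
Number of cashflows N = 14
Cashflows (t years, CF_t, discount factor 1/(1+y/m)^(m*t), PV):
  t = 0.5000: CF_t = 34.000000, DF = 0.988142, PV = 33.596838
  t = 1.0000: CF_t = 34.000000, DF = 0.976425, PV = 33.198456
  t = 1.5000: CF_t = 34.000000, DF = 0.964847, PV = 32.804799
  t = 2.0000: CF_t = 34.000000, DF = 0.953406, PV = 32.415809
  t = 2.5000: CF_t = 34.000000, DF = 0.942101, PV = 32.031432
  t = 3.0000: CF_t = 34.000000, DF = 0.930930, PV = 31.651613
  t = 3.5000: CF_t = 34.000000, DF = 0.919891, PV = 31.276297
  t = 4.0000: CF_t = 34.000000, DF = 0.908983, PV = 30.905432
  t = 4.5000: CF_t = 34.000000, DF = 0.898205, PV = 30.538964
  t = 5.0000: CF_t = 34.000000, DF = 0.887554, PV = 30.176842
  t = 5.5000: CF_t = 34.000000, DF = 0.877030, PV = 29.819014
  t = 6.0000: CF_t = 34.000000, DF = 0.866630, PV = 29.465429
  t = 6.5000: CF_t = 34.000000, DF = 0.856354, PV = 29.116036
  t = 7.0000: CF_t = 1034.000000, DF = 0.846200, PV = 874.970405
Price P = sum_t PV_t = 1281.967367

Answer: Price = 1281.9674


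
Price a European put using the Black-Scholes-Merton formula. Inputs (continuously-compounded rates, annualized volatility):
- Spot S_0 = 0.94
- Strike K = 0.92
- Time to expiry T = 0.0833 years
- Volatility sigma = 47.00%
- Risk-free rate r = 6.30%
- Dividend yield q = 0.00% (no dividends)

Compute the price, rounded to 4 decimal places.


d1 = (ln(S/K) + (r - q + 0.5*sigma^2) * T) / (sigma * sqrt(T)) = 0.26505377
d2 = d1 - sigma * sqrt(T) = 0.12940359
exp(-rT) = 0.99476585; exp(-qT) = 1.00000000
P = K * exp(-rT) * N(-d2) - S_0 * exp(-qT) * N(-d1)
N(-d1) = 0.39548402; N(-d2) = 0.44851915
P = 0.9200 * 0.99476585 * 0.44851915 - 0.9400 * 1.00000000 * 0.39548402 = 0.0387

Answer: Price = 0.0387


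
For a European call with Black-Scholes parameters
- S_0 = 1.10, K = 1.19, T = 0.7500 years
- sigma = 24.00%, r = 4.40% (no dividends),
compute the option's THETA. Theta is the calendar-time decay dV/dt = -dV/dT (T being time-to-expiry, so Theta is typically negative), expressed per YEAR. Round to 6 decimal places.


Answer: Theta = -0.079305

Derivation:
d1 = -0.1156775502; d2 = -0.3235236472
phi(d1) = 0.3962820075; exp(-qT) = 1.0000000000; exp(-rT) = 0.9675385596
Theta = -S*exp(-qT)*phi(d1)*sigma/(2*sqrt(T)) - r*K*exp(-rT)*N(d2) + q*S*exp(-qT)*N(d1)
N(d1) = 0.4539540495; N(d2) = 0.3731493509; sqrt(T) = 0.8660254038
Term 1 = -1.1000 * 1.0000000000 * 0.3962820075 * 0.2400 / (2 * 0.8660254038) = -0.0604014903
Term 2 = -0.0440 * 1.1900 * 0.9675385596 * 0.3731493509 = -0.0189038651
Term 3 = 0 (no dividend yield, q = 0)
Theta = -0.0604014903 + (-0.0189038651) + (0.0000000000) = -0.079305


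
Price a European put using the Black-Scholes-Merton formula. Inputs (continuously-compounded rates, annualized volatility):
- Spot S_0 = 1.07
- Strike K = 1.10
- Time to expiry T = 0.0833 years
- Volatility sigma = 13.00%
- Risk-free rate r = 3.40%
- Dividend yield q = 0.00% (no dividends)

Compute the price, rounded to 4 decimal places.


d1 = (ln(S/K) + (r - q + 0.5*sigma^2) * T) / (sigma * sqrt(T)) = -0.64273130
d2 = d1 - sigma * sqrt(T) = -0.68025156
exp(-rT) = 0.99717181; exp(-qT) = 1.00000000
P = K * exp(-rT) * N(-d2) - S_0 * exp(-qT) * N(-d1)
N(-d1) = 0.73980077; N(-d2) = 0.75182741
P = 1.1000 * 0.99717181 * 0.75182741 - 1.0700 * 1.00000000 * 0.73980077 = 0.0331

Answer: Price = 0.0331


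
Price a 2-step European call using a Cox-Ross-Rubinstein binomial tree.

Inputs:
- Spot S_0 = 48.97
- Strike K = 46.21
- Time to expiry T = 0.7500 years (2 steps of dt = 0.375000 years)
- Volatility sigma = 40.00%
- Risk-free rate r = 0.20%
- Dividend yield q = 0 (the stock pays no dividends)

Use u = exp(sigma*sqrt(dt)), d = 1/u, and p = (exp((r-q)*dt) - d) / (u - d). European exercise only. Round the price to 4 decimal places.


Answer: Price = V(0,0) = 7.8935

Derivation:
dt = T/N = 0.375000
u = exp(sigma*sqrt(dt)) = 1.277556; d = 1/u = 0.782744
p = (exp((r-q)*dt) - d) / (u - d) = 0.440583
Discount per step: exp(-r*dt) = 0.999250
Stock lattice S(k, i) with i counting down-moves:
  k=0: S(0,0) = 48.9700
  k=1: S(1,0) = 62.5619; S(1,1) = 38.3310
  k=2: S(2,0) = 79.9264; S(2,1) = 48.9700; S(2,2) = 30.0034
Terminal payoffs V(N, i) = max(S_T - K, 0):
  V(2,0) = 33.716368; V(2,1) = 2.760000; V(2,2) = 0.000000
Backward induction: V(k, i) = exp(-r*dt) * [p * V(k+1, i) + (1-p) * V(k+1, i+1)].
  V(1,0) = exp(-r*dt) * [p*33.716368 + (1-p)*2.760000] = 16.386568
  V(1,1) = exp(-r*dt) * [p*2.760000 + (1-p)*0.000000] = 1.215099
  V(0,0) = exp(-r*dt) * [p*16.386568 + (1-p)*1.215099] = 7.893474


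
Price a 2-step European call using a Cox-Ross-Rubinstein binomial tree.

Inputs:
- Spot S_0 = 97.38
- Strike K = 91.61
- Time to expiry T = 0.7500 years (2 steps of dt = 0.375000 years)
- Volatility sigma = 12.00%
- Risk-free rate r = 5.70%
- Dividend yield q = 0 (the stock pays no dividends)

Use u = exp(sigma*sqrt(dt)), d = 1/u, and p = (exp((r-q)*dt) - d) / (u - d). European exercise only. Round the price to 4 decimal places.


Answer: Price = V(0,0) = 10.6008

Derivation:
dt = T/N = 0.375000
u = exp(sigma*sqrt(dt)) = 1.076252; d = 1/u = 0.929150
p = (exp((r-q)*dt) - d) / (u - d) = 0.628509
Discount per step: exp(-r*dt) = 0.978852
Stock lattice S(k, i) with i counting down-moves:
  k=0: S(0,0) = 97.3800
  k=1: S(1,0) = 104.8054; S(1,1) = 90.4807
  k=2: S(2,0) = 112.7971; S(2,1) = 97.3800; S(2,2) = 84.0701
Terminal payoffs V(N, i) = max(S_T - K, 0):
  V(2,0) = 21.187056; V(2,1) = 5.770000; V(2,2) = 0.000000
Backward induction: V(k, i) = exp(-r*dt) * [p * V(k+1, i) + (1-p) * V(k+1, i+1)].
  V(1,0) = exp(-r*dt) * [p*21.187056 + (1-p)*5.770000] = 15.132810
  V(1,1) = exp(-r*dt) * [p*5.770000 + (1-p)*0.000000] = 3.549802
  V(0,0) = exp(-r*dt) * [p*15.132810 + (1-p)*3.549802] = 10.600794


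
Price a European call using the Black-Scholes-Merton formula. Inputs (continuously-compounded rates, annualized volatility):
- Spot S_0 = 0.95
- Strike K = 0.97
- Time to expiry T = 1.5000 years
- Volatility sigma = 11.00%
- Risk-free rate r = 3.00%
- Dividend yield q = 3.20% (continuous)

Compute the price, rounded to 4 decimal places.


Answer: Price = 0.0391

Derivation:
d1 = (ln(S/K) + (r - q + 0.5*sigma^2) * T) / (sigma * sqrt(T)) = -0.10955222
d2 = d1 - sigma * sqrt(T) = -0.24427415
exp(-rT) = 0.95599748; exp(-qT) = 0.95313379
C = S_0 * exp(-qT) * N(d1) - K * exp(-rT) * N(d2)
N(d1) = 0.45638225; N(d2) = 0.40350925
C = 0.9500 * 0.95313379 * 0.45638225 - 0.9700 * 0.95599748 * 0.40350925 = 0.0391


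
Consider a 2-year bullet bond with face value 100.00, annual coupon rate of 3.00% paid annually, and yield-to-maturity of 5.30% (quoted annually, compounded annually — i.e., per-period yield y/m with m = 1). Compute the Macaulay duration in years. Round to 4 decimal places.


Answer: Macaulay duration = 1.9702 years

Derivation:
Coupon per period c = face * coupon_rate / m = 3.000000
Periods per year m = 1; per-period yield y/m = 0.053000
Number of cashflows N = 2
Cashflows (t years, CF_t, discount factor 1/(1+y/m)^(m*t), PV):
  t = 1.0000: CF_t = 3.000000, DF = 0.949668, PV = 2.849003
  t = 2.0000: CF_t = 103.000000, DF = 0.901869, PV = 92.892464
Price P = sum_t PV_t = 95.741467
Macaulay numerator sum_t t * PV_t:
  t * PV_t at t = 1.0000: 2.849003
  t * PV_t at t = 2.0000: 185.784928
Macaulay duration D = (sum_t t * PV_t) / P = 188.633931 / 95.741467 = 1.970243


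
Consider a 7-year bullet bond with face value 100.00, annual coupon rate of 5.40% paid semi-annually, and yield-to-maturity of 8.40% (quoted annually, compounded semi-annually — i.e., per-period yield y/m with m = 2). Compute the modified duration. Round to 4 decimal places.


Coupon per period c = face * coupon_rate / m = 2.700000
Periods per year m = 2; per-period yield y/m = 0.042000
Number of cashflows N = 14
Cashflows (t years, CF_t, discount factor 1/(1+y/m)^(m*t), PV):
  t = 0.5000: CF_t = 2.700000, DF = 0.959693, PV = 2.591171
  t = 1.0000: CF_t = 2.700000, DF = 0.921010, PV = 2.486728
  t = 1.5000: CF_t = 2.700000, DF = 0.883887, PV = 2.386495
  t = 2.0000: CF_t = 2.700000, DF = 0.848260, PV = 2.290303
  t = 2.5000: CF_t = 2.700000, DF = 0.814069, PV = 2.197987
  t = 3.0000: CF_t = 2.700000, DF = 0.781257, PV = 2.109393
  t = 3.5000: CF_t = 2.700000, DF = 0.749766, PV = 2.024369
  t = 4.0000: CF_t = 2.700000, DF = 0.719545, PV = 1.942773
  t = 4.5000: CF_t = 2.700000, DF = 0.690543, PV = 1.864465
  t = 5.0000: CF_t = 2.700000, DF = 0.662709, PV = 1.789314
  t = 5.5000: CF_t = 2.700000, DF = 0.635997, PV = 1.717192
  t = 6.0000: CF_t = 2.700000, DF = 0.610362, PV = 1.647977
  t = 6.5000: CF_t = 2.700000, DF = 0.585760, PV = 1.581552
  t = 7.0000: CF_t = 102.700000, DF = 0.562150, PV = 57.732768
Price P = sum_t PV_t = 84.362487
First compute Macaulay numerator sum_t t * PV_t:
  t * PV_t at t = 0.5000: 1.295585
  t * PV_t at t = 1.0000: 2.486728
  t * PV_t at t = 1.5000: 3.579743
  t * PV_t at t = 2.0000: 4.580605
  t * PV_t at t = 2.5000: 5.494968
  t * PV_t at t = 3.0000: 6.328178
  t * PV_t at t = 3.5000: 7.085292
  t * PV_t at t = 4.0000: 7.771091
  t * PV_t at t = 4.5000: 8.390094
  t * PV_t at t = 5.0000: 8.946570
  t * PV_t at t = 5.5000: 9.444556
  t * PV_t at t = 6.0000: 9.887862
  t * PV_t at t = 6.5000: 10.280087
  t * PV_t at t = 7.0000: 404.129374
Macaulay duration D = 489.700734 / 84.362487 = 5.804721
Modified duration = D / (1 + y/m) = 5.804721 / (1 + 0.042000) = 5.570750

Answer: Modified duration = 5.5707


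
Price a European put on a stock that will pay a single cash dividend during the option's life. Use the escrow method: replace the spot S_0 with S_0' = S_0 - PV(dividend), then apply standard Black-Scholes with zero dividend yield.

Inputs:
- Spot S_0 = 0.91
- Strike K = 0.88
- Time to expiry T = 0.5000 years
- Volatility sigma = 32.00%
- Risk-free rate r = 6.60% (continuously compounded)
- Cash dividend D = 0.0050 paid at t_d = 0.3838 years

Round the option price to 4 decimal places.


Answer: Price = 0.0551

Derivation:
PV(D) = D * exp(-r * t_d) = 0.0050 * 0.97498733 = 0.00487494
S_0' = S_0 - PV(D) = 0.9100 - 0.00487494 = 0.90512506
d1 = (ln(S_0'/K) + (r + sigma^2/2)*T) / (sigma*sqrt(T)) = 0.38338984
d2 = d1 - sigma*sqrt(T) = 0.15711567
exp(-rT) = 0.96753856
N(-d1) = 0.35071537; N(-d2) = 0.43757684
P = K * exp(-rT) * N(-d2) - S_0' * N(-d1) = 0.8800 * 0.96753856 * 0.43757684 - 0.90512506 * 0.35071537 = 0.0551


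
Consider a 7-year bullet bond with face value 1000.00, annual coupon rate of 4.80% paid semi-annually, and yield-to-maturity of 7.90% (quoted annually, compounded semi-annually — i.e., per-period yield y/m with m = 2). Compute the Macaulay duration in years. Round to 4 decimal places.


Coupon per period c = face * coupon_rate / m = 24.000000
Periods per year m = 2; per-period yield y/m = 0.039500
Number of cashflows N = 14
Cashflows (t years, CF_t, discount factor 1/(1+y/m)^(m*t), PV):
  t = 0.5000: CF_t = 24.000000, DF = 0.962001, PV = 23.088023
  t = 1.0000: CF_t = 24.000000, DF = 0.925446, PV = 22.210700
  t = 1.5000: CF_t = 24.000000, DF = 0.890280, PV = 21.366715
  t = 2.0000: CF_t = 24.000000, DF = 0.856450, PV = 20.554801
  t = 2.5000: CF_t = 24.000000, DF = 0.823906, PV = 19.773738
  t = 3.0000: CF_t = 24.000000, DF = 0.792598, PV = 19.022355
  t = 3.5000: CF_t = 24.000000, DF = 0.762480, PV = 18.299524
  t = 4.0000: CF_t = 24.000000, DF = 0.733507, PV = 17.604159
  t = 4.5000: CF_t = 24.000000, DF = 0.705634, PV = 16.935218
  t = 5.0000: CF_t = 24.000000, DF = 0.678821, PV = 16.291696
  t = 5.5000: CF_t = 24.000000, DF = 0.653026, PV = 15.672627
  t = 6.0000: CF_t = 24.000000, DF = 0.628212, PV = 15.077083
  t = 6.5000: CF_t = 24.000000, DF = 0.604340, PV = 14.504168
  t = 7.0000: CF_t = 1024.000000, DF = 0.581376, PV = 595.329009
Price P = sum_t PV_t = 835.729817
Macaulay numerator sum_t t * PV_t:
  t * PV_t at t = 0.5000: 11.544012
  t * PV_t at t = 1.0000: 22.210700
  t * PV_t at t = 1.5000: 32.050073
  t * PV_t at t = 2.0000: 41.109601
  t * PV_t at t = 2.5000: 49.434345
  t * PV_t at t = 3.0000: 57.067065
  t * PV_t at t = 3.5000: 64.048333
  t * PV_t at t = 4.0000: 70.416638
  t * PV_t at t = 4.5000: 76.208482
  t * PV_t at t = 5.0000: 81.458481
  t * PV_t at t = 5.5000: 86.199451
  t * PV_t at t = 6.0000: 90.462496
  t * PV_t at t = 6.5000: 94.277093
  t * PV_t at t = 7.0000: 4167.303064
Macaulay duration D = (sum_t t * PV_t) / P = 4943.789833 / 835.729817 = 5.915536

Answer: Macaulay duration = 5.9155 years


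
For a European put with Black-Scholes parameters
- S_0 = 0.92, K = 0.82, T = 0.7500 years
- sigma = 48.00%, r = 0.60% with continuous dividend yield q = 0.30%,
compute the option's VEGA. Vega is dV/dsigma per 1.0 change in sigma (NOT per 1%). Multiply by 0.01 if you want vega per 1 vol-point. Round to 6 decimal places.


Answer: Vega = 0.281254

Derivation:
d1 = 0.4900725412; d2 = 0.0743803474
phi(d1) = 0.3537997935; exp(-qT) = 0.9977525294; exp(-rT) = 0.9955101098
Vega = S * exp(-qT) * phi(d1) * sqrt(T) = 0.9200 * 0.9977525294 * 0.3537997935 * 0.8660254038 = 0.281254


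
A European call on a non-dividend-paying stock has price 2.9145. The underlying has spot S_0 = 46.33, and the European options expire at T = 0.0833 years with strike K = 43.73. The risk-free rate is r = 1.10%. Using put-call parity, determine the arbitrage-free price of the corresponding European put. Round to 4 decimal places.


Answer: Put price = 0.2744

Derivation:
Put-call parity: C - P = S_0 * exp(-qT) - K * exp(-rT).
S_0 * exp(-qT) = 46.3300 * 1.00000000 = 46.33000000
K * exp(-rT) = 43.7300 * 0.99908412 = 43.68994855
P = C - S*exp(-qT) + K*exp(-rT)
P = 2.9145 - 46.33000000 + 43.68994855 = 0.2744


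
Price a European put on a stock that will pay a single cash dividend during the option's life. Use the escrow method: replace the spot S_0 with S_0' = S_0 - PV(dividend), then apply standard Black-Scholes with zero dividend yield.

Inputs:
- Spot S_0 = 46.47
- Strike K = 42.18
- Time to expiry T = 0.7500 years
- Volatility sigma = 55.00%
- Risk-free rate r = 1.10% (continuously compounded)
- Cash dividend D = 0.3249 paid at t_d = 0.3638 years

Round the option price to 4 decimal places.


PV(D) = D * exp(-r * t_d) = 0.3249 * 0.99600620 = 0.32360241
S_0' = S_0 - PV(D) = 46.4700 - 0.32360241 = 46.14639759
d1 = (ln(S_0'/K) + (r + sigma^2/2)*T) / (sigma*sqrt(T)) = 0.44416128
d2 = d1 - sigma*sqrt(T) = -0.03215269
exp(-rT) = 0.99178394
N(-d1) = 0.32846299; N(-d2) = 0.51282486
P = K * exp(-rT) * N(-d2) - S_0' * N(-d1) = 42.1800 * 0.99178394 * 0.51282486 - 46.14639759 * 0.32846299 = 6.2958

Answer: Price = 6.2958


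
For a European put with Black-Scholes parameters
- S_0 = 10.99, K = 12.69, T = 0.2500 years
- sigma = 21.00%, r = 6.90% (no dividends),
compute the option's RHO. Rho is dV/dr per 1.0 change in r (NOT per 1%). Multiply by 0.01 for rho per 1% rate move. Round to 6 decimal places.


Answer: Rho = -2.793341

Derivation:
d1 = -1.1530096506; d2 = -1.2580096506
phi(d1) = 0.2052238057; exp(-qT) = 1.0000000000; exp(-rT) = 0.9828979294
N(-d2) = 0.8958058669
Rho = -K*T*exp(-rT)*N(-d2) = -12.6900 * 0.2500 * 0.9828979294 * 0.8958058669 = -2.793341


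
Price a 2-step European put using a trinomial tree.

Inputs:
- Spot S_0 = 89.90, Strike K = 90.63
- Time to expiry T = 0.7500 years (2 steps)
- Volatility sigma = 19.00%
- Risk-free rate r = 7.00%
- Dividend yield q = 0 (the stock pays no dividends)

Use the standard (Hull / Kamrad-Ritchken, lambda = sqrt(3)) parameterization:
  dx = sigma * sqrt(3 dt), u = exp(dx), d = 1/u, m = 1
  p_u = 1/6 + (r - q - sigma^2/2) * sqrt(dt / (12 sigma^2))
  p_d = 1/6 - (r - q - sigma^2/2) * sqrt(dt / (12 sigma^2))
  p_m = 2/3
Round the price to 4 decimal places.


Answer: Price = V(0,0) = 3.3147

Derivation:
dt = T/N = 0.375000; dx = sigma*sqrt(3*dt) = 0.201525
u = exp(dx) = 1.223267; d = 1/u = 0.817483
p_u = 0.215001, p_m = 0.666667, p_d = 0.118332
Discount per step: exp(-r*dt) = 0.974092
Stock lattice S(k, j) with j the centered position index:
  k=0: S(0,+0) = 89.9000
  k=1: S(1,-1) = 73.4917; S(1,+0) = 89.9000; S(1,+1) = 109.9717
  k=2: S(2,-2) = 60.0782; S(2,-1) = 73.4917; S(2,+0) = 89.9000; S(2,+1) = 109.9717; S(2,+2) = 134.5248
Terminal payoffs V(N, j) = max(K - S_T, 0):
  V(2,-2) = 30.551798; V(2,-1) = 17.138297; V(2,+0) = 0.730000; V(2,+1) = 0.000000; V(2,+2) = 0.000000
Backward induction: V(k, j) = exp(-r*dt) * [p_u * V(k+1, j+1) + p_m * V(k+1, j) + p_d * V(k+1, j-1)]
  V(1,-1) = exp(-r*dt) * [p_u*0.730000 + p_m*17.138297 + p_d*30.551798] = 14.803994
  V(1,+0) = exp(-r*dt) * [p_u*0.000000 + p_m*0.730000 + p_d*17.138297] = 2.449528
  V(1,+1) = exp(-r*dt) * [p_u*0.000000 + p_m*0.000000 + p_d*0.730000] = 0.084144
  V(0,+0) = exp(-r*dt) * [p_u*0.084144 + p_m*2.449528 + p_d*14.803994] = 3.314735


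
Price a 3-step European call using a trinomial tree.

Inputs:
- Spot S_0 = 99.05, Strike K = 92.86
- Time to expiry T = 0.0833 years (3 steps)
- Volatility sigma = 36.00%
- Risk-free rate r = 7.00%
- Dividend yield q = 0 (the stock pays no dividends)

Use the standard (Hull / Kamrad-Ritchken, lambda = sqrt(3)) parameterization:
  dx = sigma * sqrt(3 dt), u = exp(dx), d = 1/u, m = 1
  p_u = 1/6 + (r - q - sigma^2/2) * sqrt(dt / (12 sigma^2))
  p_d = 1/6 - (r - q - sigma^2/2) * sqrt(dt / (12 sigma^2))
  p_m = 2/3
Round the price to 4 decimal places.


Answer: Price = V(0,0) = 8.3392

Derivation:
dt = T/N = 0.027767; dx = sigma*sqrt(3*dt) = 0.103902
u = exp(dx) = 1.109492; d = 1/u = 0.901313
p_u = 0.167361, p_m = 0.666667, p_d = 0.165972
Discount per step: exp(-r*dt) = 0.998058
Stock lattice S(k, j) with j the centered position index:
  k=0: S(0,+0) = 99.0500
  k=1: S(1,-1) = 89.2751; S(1,+0) = 99.0500; S(1,+1) = 109.8952
  k=2: S(2,-2) = 80.4648; S(2,-1) = 89.2751; S(2,+0) = 99.0500; S(2,+1) = 109.8952; S(2,+2) = 121.9278
  k=3: S(3,-3) = 72.5240; S(3,-2) = 80.4648; S(3,-1) = 89.2751; S(3,+0) = 99.0500; S(3,+1) = 109.8952; S(3,+2) = 121.9278; S(3,+3) = 135.2780
Terminal payoffs V(N, j) = max(S_T - K, 0):
  V(3,-3) = 0.000000; V(3,-2) = 0.000000; V(3,-1) = 0.000000; V(3,+0) = 6.190000; V(3,+1) = 17.035184; V(3,+2) = 29.067828; V(3,+3) = 42.417951
Backward induction: V(k, j) = exp(-r*dt) * [p_u * V(k+1, j+1) + p_m * V(k+1, j) + p_d * V(k+1, j-1)]
  V(2,-2) = exp(-r*dt) * [p_u*0.000000 + p_m*0.000000 + p_d*0.000000] = 0.000000
  V(2,-1) = exp(-r*dt) * [p_u*6.190000 + p_m*0.000000 + p_d*0.000000] = 1.033956
  V(2,+0) = exp(-r*dt) * [p_u*17.035184 + p_m*6.190000 + p_d*0.000000] = 6.964151
  V(2,+1) = exp(-r*dt) * [p_u*29.067828 + p_m*17.035184 + p_d*6.190000] = 17.215496
  V(2,+2) = exp(-r*dt) * [p_u*42.417951 + p_m*29.067828 + p_d*17.035184] = 29.248140
  V(1,-1) = exp(-r*dt) * [p_u*6.964151 + p_m*1.033956 + p_d*0.000000] = 1.851233
  V(1,+0) = exp(-r*dt) * [p_u*17.215496 + p_m*6.964151 + p_d*1.033956] = 7.680643
  V(1,+1) = exp(-r*dt) * [p_u*29.248140 + p_m*17.215496 + p_d*6.964151] = 17.493827
  V(0,+0) = exp(-r*dt) * [p_u*17.493827 + p_m*7.680643 + p_d*1.851233] = 8.339250


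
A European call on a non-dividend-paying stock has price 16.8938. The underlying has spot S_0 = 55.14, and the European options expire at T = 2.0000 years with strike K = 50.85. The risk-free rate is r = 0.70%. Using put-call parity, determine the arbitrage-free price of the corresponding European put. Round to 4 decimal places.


Answer: Put price = 11.8969

Derivation:
Put-call parity: C - P = S_0 * exp(-qT) - K * exp(-rT).
S_0 * exp(-qT) = 55.1400 * 1.00000000 = 55.14000000
K * exp(-rT) = 50.8500 * 0.98609754 = 50.14306013
P = C - S*exp(-qT) + K*exp(-rT)
P = 16.8938 - 55.14000000 + 50.14306013 = 11.8969


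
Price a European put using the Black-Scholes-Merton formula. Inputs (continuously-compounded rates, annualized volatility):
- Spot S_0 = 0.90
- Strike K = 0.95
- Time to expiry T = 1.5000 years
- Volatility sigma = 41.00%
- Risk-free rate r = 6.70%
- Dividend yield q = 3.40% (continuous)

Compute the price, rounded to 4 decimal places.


Answer: Price = 0.1719

Derivation:
d1 = (ln(S/K) + (r - q + 0.5*sigma^2) * T) / (sigma * sqrt(T)) = 0.24197728
d2 = d1 - sigma * sqrt(T) = -0.26016811
exp(-rT) = 0.90438511; exp(-qT) = 0.95027867
P = K * exp(-rT) * N(-d2) - S_0 * exp(-qT) * N(-d1)
N(-d1) = 0.40439888; N(-d2) = 0.60263295
P = 0.9500 * 0.90438511 * 0.60263295 - 0.9000 * 0.95027867 * 0.40439888 = 0.1719


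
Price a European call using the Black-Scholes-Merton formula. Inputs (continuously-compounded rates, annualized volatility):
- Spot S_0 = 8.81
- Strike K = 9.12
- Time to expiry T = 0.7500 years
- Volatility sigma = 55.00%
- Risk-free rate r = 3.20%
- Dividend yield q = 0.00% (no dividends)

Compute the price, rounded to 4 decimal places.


Answer: Price = 1.6208

Derivation:
d1 = (ln(S/K) + (r - q + 0.5*sigma^2) * T) / (sigma * sqrt(T)) = 0.21593978
d2 = d1 - sigma * sqrt(T) = -0.26037419
exp(-rT) = 0.97628571; exp(-qT) = 1.00000000
C = S_0 * exp(-qT) * N(d1) - K * exp(-rT) * N(d2)
N(d1) = 0.58548266; N(d2) = 0.39728758
C = 8.8100 * 1.00000000 * 0.58548266 - 9.1200 * 0.97628571 * 0.39728758 = 1.6208


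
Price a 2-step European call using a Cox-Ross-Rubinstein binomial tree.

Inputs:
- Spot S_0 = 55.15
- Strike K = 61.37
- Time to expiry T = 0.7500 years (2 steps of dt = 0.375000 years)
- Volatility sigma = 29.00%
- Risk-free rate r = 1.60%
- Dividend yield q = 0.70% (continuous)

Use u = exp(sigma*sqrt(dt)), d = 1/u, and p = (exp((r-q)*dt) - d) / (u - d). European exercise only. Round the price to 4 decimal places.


Answer: Price = V(0,0) = 3.6986

Derivation:
dt = T/N = 0.375000
u = exp(sigma*sqrt(dt)) = 1.194333; d = 1/u = 0.837287
p = (exp((r-q)*dt) - d) / (u - d) = 0.465188
Discount per step: exp(-r*dt) = 0.994018
Stock lattice S(k, i) with i counting down-moves:
  k=0: S(0,0) = 55.1500
  k=1: S(1,0) = 65.8675; S(1,1) = 46.1764
  k=2: S(2,0) = 78.6677; S(2,1) = 55.1500; S(2,2) = 38.6629
Terminal payoffs V(N, i) = max(S_T - K, 0):
  V(2,0) = 17.297708; V(2,1) = 0.000000; V(2,2) = 0.000000
Backward induction: V(k, i) = exp(-r*dt) * [p * V(k+1, i) + (1-p) * V(k+1, i+1)].
  V(1,0) = exp(-r*dt) * [p*17.297708 + (1-p)*0.000000] = 7.998548
  V(1,1) = exp(-r*dt) * [p*0.000000 + (1-p)*0.000000] = 0.000000
  V(0,0) = exp(-r*dt) * [p*7.998548 + (1-p)*0.000000] = 3.698569


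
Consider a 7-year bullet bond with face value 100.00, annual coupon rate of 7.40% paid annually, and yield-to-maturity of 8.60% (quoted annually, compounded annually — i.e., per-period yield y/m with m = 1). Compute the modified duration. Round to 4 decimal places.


Coupon per period c = face * coupon_rate / m = 7.400000
Periods per year m = 1; per-period yield y/m = 0.086000
Number of cashflows N = 7
Cashflows (t years, CF_t, discount factor 1/(1+y/m)^(m*t), PV):
  t = 1.0000: CF_t = 7.400000, DF = 0.920810, PV = 6.813996
  t = 2.0000: CF_t = 7.400000, DF = 0.847892, PV = 6.274398
  t = 3.0000: CF_t = 7.400000, DF = 0.780747, PV = 5.777530
  t = 4.0000: CF_t = 7.400000, DF = 0.718920, PV = 5.320010
  t = 5.0000: CF_t = 7.400000, DF = 0.661989, PV = 4.898720
  t = 6.0000: CF_t = 7.400000, DF = 0.609566, PV = 4.510792
  t = 7.0000: CF_t = 107.400000, DF = 0.561295, PV = 60.283090
Price P = sum_t PV_t = 93.878536
First compute Macaulay numerator sum_t t * PV_t:
  t * PV_t at t = 1.0000: 6.813996
  t * PV_t at t = 2.0000: 12.548796
  t * PV_t at t = 3.0000: 17.332591
  t * PV_t at t = 4.0000: 21.280039
  t * PV_t at t = 5.0000: 24.493599
  t * PV_t at t = 6.0000: 27.064750
  t * PV_t at t = 7.0000: 421.981629
Macaulay duration D = 531.515400 / 93.878536 = 5.661735
Modified duration = D / (1 + y/m) = 5.661735 / (1 + 0.086000) = 5.213384

Answer: Modified duration = 5.2134


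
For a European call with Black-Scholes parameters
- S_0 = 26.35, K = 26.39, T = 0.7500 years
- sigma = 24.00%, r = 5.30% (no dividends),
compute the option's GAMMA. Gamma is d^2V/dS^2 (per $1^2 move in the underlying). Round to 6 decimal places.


d1 = 0.2878722543; d2 = 0.0800261574
phi(d1) = 0.3827498063; exp(-qT) = 1.0000000000; exp(-rT) = 0.9610296665
Gamma = exp(-qT) * phi(d1) / (S * sigma * sqrt(T)) = 1.0000000000 * 0.3827498063 / (26.3500 * 0.2400 * 0.8660254038) = 0.069886

Answer: Gamma = 0.069886


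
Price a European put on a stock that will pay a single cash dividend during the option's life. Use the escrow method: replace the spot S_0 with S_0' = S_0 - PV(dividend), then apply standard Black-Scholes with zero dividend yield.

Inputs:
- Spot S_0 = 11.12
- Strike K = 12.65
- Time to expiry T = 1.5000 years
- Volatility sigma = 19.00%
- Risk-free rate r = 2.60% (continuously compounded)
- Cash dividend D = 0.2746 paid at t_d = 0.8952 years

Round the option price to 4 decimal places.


Answer: Price = 1.8486

Derivation:
PV(D) = D * exp(-r * t_d) = 0.2746 * 0.97699358 = 0.26828244
S_0' = S_0 - PV(D) = 11.1200 - 0.26828244 = 10.85171756
d1 = (ln(S_0'/K) + (r + sigma^2/2)*T) / (sigma*sqrt(T)) = -0.37498184
d2 = d1 - sigma*sqrt(T) = -0.60768337
exp(-rT) = 0.96175071
N(-d1) = 0.64616301; N(-d2) = 0.72830125
P = K * exp(-rT) * N(-d2) - S_0' * N(-d1) = 12.6500 * 0.96175071 * 0.72830125 - 10.85171756 * 0.64616301 = 1.8486


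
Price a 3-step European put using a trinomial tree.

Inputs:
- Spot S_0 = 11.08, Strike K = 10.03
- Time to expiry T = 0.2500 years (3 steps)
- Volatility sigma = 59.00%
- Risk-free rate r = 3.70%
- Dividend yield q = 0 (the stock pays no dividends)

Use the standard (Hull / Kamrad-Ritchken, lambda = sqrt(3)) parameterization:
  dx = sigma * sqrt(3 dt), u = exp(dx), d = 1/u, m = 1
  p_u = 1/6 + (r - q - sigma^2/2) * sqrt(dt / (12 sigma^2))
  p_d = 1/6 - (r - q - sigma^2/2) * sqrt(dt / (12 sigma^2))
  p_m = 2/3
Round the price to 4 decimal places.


dt = T/N = 0.083333; dx = sigma*sqrt(3*dt) = 0.295000
u = exp(dx) = 1.343126; d = 1/u = 0.744532
p_u = 0.147309, p_m = 0.666667, p_d = 0.186024
Discount per step: exp(-r*dt) = 0.996921
Stock lattice S(k, j) with j the centered position index:
  k=0: S(0,+0) = 11.0800
  k=1: S(1,-1) = 8.2494; S(1,+0) = 11.0800; S(1,+1) = 14.8818
  k=2: S(2,-2) = 6.1419; S(2,-1) = 8.2494; S(2,+0) = 11.0800; S(2,+1) = 14.8818; S(2,+2) = 19.9882
  k=3: S(3,-3) = 4.5729; S(3,-2) = 6.1419; S(3,-1) = 8.2494; S(3,+0) = 11.0800; S(3,+1) = 14.8818; S(3,+2) = 19.9882; S(3,+3) = 26.8467
Terminal payoffs V(N, j) = max(K - S_T, 0):
  V(3,-3) = 5.457127; V(3,-2) = 3.888054; V(3,-1) = 1.780590; V(3,+0) = 0.000000; V(3,+1) = 0.000000; V(3,+2) = 0.000000; V(3,+3) = 0.000000
Backward induction: V(k, j) = exp(-r*dt) * [p_u * V(k+1, j+1) + p_m * V(k+1, j) + p_d * V(k+1, j-1)]
  V(2,-2) = exp(-r*dt) * [p_u*1.780590 + p_m*3.888054 + p_d*5.457127] = 3.857577
  V(2,-1) = exp(-r*dt) * [p_u*0.000000 + p_m*1.780590 + p_d*3.888054] = 1.904450
  V(2,+0) = exp(-r*dt) * [p_u*0.000000 + p_m*0.000000 + p_d*1.780590] = 0.330213
  V(2,+1) = exp(-r*dt) * [p_u*0.000000 + p_m*0.000000 + p_d*0.000000] = 0.000000
  V(2,+2) = exp(-r*dt) * [p_u*0.000000 + p_m*0.000000 + p_d*0.000000] = 0.000000
  V(1,-1) = exp(-r*dt) * [p_u*0.330213 + p_m*1.904450 + p_d*3.857577] = 2.029611
  V(1,+0) = exp(-r*dt) * [p_u*0.000000 + p_m*0.330213 + p_d*1.904450] = 0.572647
  V(1,+1) = exp(-r*dt) * [p_u*0.000000 + p_m*0.000000 + p_d*0.330213] = 0.061238
  V(0,+0) = exp(-r*dt) * [p_u*0.061238 + p_m*0.572647 + p_d*2.029611] = 0.765977

Answer: Price = V(0,0) = 0.7660


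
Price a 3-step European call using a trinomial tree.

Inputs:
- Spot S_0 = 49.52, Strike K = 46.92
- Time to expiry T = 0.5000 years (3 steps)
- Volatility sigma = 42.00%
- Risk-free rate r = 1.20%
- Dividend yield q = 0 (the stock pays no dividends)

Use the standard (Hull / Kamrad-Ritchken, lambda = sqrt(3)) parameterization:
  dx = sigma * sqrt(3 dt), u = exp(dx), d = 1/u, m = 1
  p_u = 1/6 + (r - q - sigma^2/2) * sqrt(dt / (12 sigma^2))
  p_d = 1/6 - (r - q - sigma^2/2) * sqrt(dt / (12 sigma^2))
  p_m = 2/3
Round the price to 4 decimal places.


dt = T/N = 0.166667; dx = sigma*sqrt(3*dt) = 0.296985
u = exp(dx) = 1.345795; d = 1/u = 0.743055
p_u = 0.145285, p_m = 0.666667, p_d = 0.188048
Discount per step: exp(-r*dt) = 0.998002
Stock lattice S(k, j) with j the centered position index:
  k=0: S(0,+0) = 49.5200
  k=1: S(1,-1) = 36.7961; S(1,+0) = 49.5200; S(1,+1) = 66.6438
  k=2: S(2,-2) = 27.3415; S(2,-1) = 36.7961; S(2,+0) = 49.5200; S(2,+1) = 66.6438; S(2,+2) = 89.6888
  k=3: S(3,-3) = 20.3163; S(3,-2) = 27.3415; S(3,-1) = 36.7961; S(3,+0) = 49.5200; S(3,+1) = 66.6438; S(3,+2) = 89.6888; S(3,+3) = 120.7028
Terminal payoffs V(N, j) = max(S_T - K, 0):
  V(3,-3) = 0.000000; V(3,-2) = 0.000000; V(3,-1) = 0.000000; V(3,+0) = 2.600000; V(3,+1) = 19.723764; V(3,+2) = 42.768838; V(3,+3) = 73.782782
Backward induction: V(k, j) = exp(-r*dt) * [p_u * V(k+1, j+1) + p_m * V(k+1, j) + p_d * V(k+1, j-1)]
  V(2,-2) = exp(-r*dt) * [p_u*0.000000 + p_m*0.000000 + p_d*0.000000] = 0.000000
  V(2,-1) = exp(-r*dt) * [p_u*2.600000 + p_m*0.000000 + p_d*0.000000] = 0.376987
  V(2,+0) = exp(-r*dt) * [p_u*19.723764 + p_m*2.600000 + p_d*0.000000] = 4.589714
  V(2,+1) = exp(-r*dt) * [p_u*42.768838 + p_m*19.723764 + p_d*2.600000] = 19.812113
  V(2,+2) = exp(-r*dt) * [p_u*73.782782 + p_m*42.768838 + p_d*19.723764] = 42.855320
  V(1,-1) = exp(-r*dt) * [p_u*4.589714 + p_m*0.376987 + p_d*0.000000] = 0.916307
  V(1,+0) = exp(-r*dt) * [p_u*19.812113 + p_m*4.589714 + p_d*0.376987] = 5.997099
  V(1,+1) = exp(-r*dt) * [p_u*42.855320 + p_m*19.812113 + p_d*4.589714] = 20.256848
  V(0,+0) = exp(-r*dt) * [p_u*20.256848 + p_m*5.997099 + p_d*0.916307] = 7.099182

Answer: Price = V(0,0) = 7.0992


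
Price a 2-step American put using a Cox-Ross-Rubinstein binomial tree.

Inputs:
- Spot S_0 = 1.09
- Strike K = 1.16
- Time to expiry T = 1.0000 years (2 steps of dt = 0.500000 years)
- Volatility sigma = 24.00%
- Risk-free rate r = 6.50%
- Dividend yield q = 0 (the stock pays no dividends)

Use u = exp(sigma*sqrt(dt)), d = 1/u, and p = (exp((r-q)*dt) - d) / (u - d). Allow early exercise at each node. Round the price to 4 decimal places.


Answer: Price = V(0,0) = 0.1198

Derivation:
dt = T/N = 0.500000
u = exp(sigma*sqrt(dt)) = 1.184956; d = 1/u = 0.843913
p = (exp((r-q)*dt) - d) / (u - d) = 0.554537
Discount per step: exp(-r*dt) = 0.968022
Stock lattice S(k, i) with i counting down-moves:
  k=0: S(0,0) = 1.0900
  k=1: S(1,0) = 1.2916; S(1,1) = 0.9199
  k=2: S(2,0) = 1.5305; S(2,1) = 1.0900; S(2,2) = 0.7763
Terminal payoffs V(N, i) = max(K - S_T, 0):
  V(2,0) = 0.000000; V(2,1) = 0.070000; V(2,2) = 0.383713
Backward induction: V(k, i) = exp(-r*dt) * [p * V(k+1, i) + (1-p) * V(k+1, i+1)]; then take max(V_cont, immediate exercise) for American.
  V(1,0) = exp(-r*dt) * [p*0.000000 + (1-p)*0.070000] = 0.030185; exercise = 0.000000; V(1,0) = max -> 0.030185
  V(1,1) = exp(-r*dt) * [p*0.070000 + (1-p)*0.383713] = 0.203041; exercise = 0.240135; V(1,1) = max -> 0.240135
  V(0,0) = exp(-r*dt) * [p*0.030185 + (1-p)*0.240135] = 0.119754; exercise = 0.070000; V(0,0) = max -> 0.119754


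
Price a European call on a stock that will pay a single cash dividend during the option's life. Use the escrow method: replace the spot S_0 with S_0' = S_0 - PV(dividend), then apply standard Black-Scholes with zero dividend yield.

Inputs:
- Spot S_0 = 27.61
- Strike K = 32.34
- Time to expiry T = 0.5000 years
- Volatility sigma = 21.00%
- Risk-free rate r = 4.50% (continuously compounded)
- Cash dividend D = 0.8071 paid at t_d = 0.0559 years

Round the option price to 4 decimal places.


PV(D) = D * exp(-r * t_d) = 0.8071 * 0.99748766 = 0.80507229
S_0' = S_0 - PV(D) = 27.6100 - 0.80507229 = 26.80492771
d1 = (ln(S_0'/K) + (r + sigma^2/2)*T) / (sigma*sqrt(T)) = -1.03839718
d2 = d1 - sigma*sqrt(T) = -1.18688960
exp(-rT) = 0.97775124
N(d1) = 0.14954259; N(d2) = 0.11763559
C = S_0' * N(d1) - K * exp(-rT) * N(d2) = 26.80492771 * 0.14954259 - 32.3400 * 0.97775124 * 0.11763559 = 0.2888

Answer: Price = 0.2888


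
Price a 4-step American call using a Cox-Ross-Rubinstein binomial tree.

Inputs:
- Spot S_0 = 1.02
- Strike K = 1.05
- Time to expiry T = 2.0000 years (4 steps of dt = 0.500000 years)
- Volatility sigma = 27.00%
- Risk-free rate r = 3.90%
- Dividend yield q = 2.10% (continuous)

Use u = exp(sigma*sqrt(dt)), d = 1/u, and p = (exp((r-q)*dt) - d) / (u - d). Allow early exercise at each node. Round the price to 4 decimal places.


Answer: Price = V(0,0) = 0.1469

Derivation:
dt = T/N = 0.500000
u = exp(sigma*sqrt(dt)) = 1.210361; d = 1/u = 0.826200
p = (exp((r-q)*dt) - d) / (u - d) = 0.475948
Discount per step: exp(-r*dt) = 0.980689
Stock lattice S(k, i) with i counting down-moves:
  k=0: S(0,0) = 1.0200
  k=1: S(1,0) = 1.2346; S(1,1) = 0.8427
  k=2: S(2,0) = 1.4943; S(2,1) = 1.0200; S(2,2) = 0.6963
  k=3: S(3,0) = 1.8086; S(3,1) = 1.2346; S(3,2) = 0.8427; S(3,3) = 0.5752
  k=4: S(4,0) = 2.1891; S(4,1) = 1.4943; S(4,2) = 1.0200; S(4,3) = 0.6963; S(4,4) = 0.4753
Terminal payoffs V(N, i) = max(S_T - K, 0):
  V(4,0) = 1.139073; V(4,1) = 0.444274; V(4,2) = 0.000000; V(4,3) = 0.000000; V(4,4) = 0.000000
Backward induction: V(k, i) = exp(-r*dt) * [p * V(k+1, i) + (1-p) * V(k+1, i+1)]; then take max(V_cont, immediate exercise) for American.
  V(3,0) = exp(-r*dt) * [p*1.139073 + (1-p)*0.444274] = 0.759997; exercise = 0.758611; V(3,0) = max -> 0.759997
  V(3,1) = exp(-r*dt) * [p*0.444274 + (1-p)*0.000000] = 0.207368; exercise = 0.184568; V(3,1) = max -> 0.207368
  V(3,2) = exp(-r*dt) * [p*0.000000 + (1-p)*0.000000] = 0.000000; exercise = 0.000000; V(3,2) = max -> 0.000000
  V(3,3) = exp(-r*dt) * [p*0.000000 + (1-p)*0.000000] = 0.000000; exercise = 0.000000; V(3,3) = max -> 0.000000
  V(2,0) = exp(-r*dt) * [p*0.759997 + (1-p)*0.207368] = 0.461307; exercise = 0.444274; V(2,0) = max -> 0.461307
  V(2,1) = exp(-r*dt) * [p*0.207368 + (1-p)*0.000000] = 0.096790; exercise = 0.000000; V(2,1) = max -> 0.096790
  V(2,2) = exp(-r*dt) * [p*0.000000 + (1-p)*0.000000] = 0.000000; exercise = 0.000000; V(2,2) = max -> 0.000000
  V(1,0) = exp(-r*dt) * [p*0.461307 + (1-p)*0.096790] = 0.265062; exercise = 0.184568; V(1,0) = max -> 0.265062
  V(1,1) = exp(-r*dt) * [p*0.096790 + (1-p)*0.000000] = 0.045178; exercise = 0.000000; V(1,1) = max -> 0.045178
  V(0,0) = exp(-r*dt) * [p*0.265062 + (1-p)*0.045178] = 0.146938; exercise = 0.000000; V(0,0) = max -> 0.146938
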